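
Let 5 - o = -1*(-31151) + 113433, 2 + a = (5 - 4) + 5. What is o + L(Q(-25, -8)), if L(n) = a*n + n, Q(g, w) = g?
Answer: -144704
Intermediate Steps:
a = 4 (a = -2 + ((5 - 4) + 5) = -2 + (1 + 5) = -2 + 6 = 4)
o = -144579 (o = 5 - (-1*(-31151) + 113433) = 5 - (31151 + 113433) = 5 - 1*144584 = 5 - 144584 = -144579)
L(n) = 5*n (L(n) = 4*n + n = 5*n)
o + L(Q(-25, -8)) = -144579 + 5*(-25) = -144579 - 125 = -144704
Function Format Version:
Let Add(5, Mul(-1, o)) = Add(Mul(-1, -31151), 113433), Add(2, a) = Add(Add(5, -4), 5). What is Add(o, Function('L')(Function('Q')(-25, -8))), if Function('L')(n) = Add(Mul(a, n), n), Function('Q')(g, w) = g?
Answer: -144704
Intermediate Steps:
a = 4 (a = Add(-2, Add(Add(5, -4), 5)) = Add(-2, Add(1, 5)) = Add(-2, 6) = 4)
o = -144579 (o = Add(5, Mul(-1, Add(Mul(-1, -31151), 113433))) = Add(5, Mul(-1, Add(31151, 113433))) = Add(5, Mul(-1, 144584)) = Add(5, -144584) = -144579)
Function('L')(n) = Mul(5, n) (Function('L')(n) = Add(Mul(4, n), n) = Mul(5, n))
Add(o, Function('L')(Function('Q')(-25, -8))) = Add(-144579, Mul(5, -25)) = Add(-144579, -125) = -144704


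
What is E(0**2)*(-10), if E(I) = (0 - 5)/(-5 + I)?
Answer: -10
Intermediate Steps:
E(I) = -5/(-5 + I)
E(0**2)*(-10) = -5/(-5 + 0**2)*(-10) = -5/(-5 + 0)*(-10) = -5/(-5)*(-10) = -5*(-1/5)*(-10) = 1*(-10) = -10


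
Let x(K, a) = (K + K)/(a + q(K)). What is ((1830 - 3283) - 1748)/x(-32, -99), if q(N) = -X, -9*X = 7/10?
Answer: -9499501/1920 ≈ -4947.7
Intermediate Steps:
X = -7/90 (X = -7/(9*10) = -⅑*7/10 = -7/90 ≈ -0.077778)
q(N) = 7/90 (q(N) = -1*(-7/90) = 7/90)
x(K, a) = 2*K/(7/90 + a) (x(K, a) = (K + K)/(a + 7/90) = (2*K)/(7/90 + a) = 2*K/(7/90 + a))
((1830 - 3283) - 1748)/x(-32, -99) = ((1830 - 3283) - 1748)/((180*(-32)/(7 + 90*(-99)))) = (-1453 - 1748)/((180*(-32)/(7 - 8910))) = -3201/(180*(-32)/(-8903)) = -3201/(180*(-32)*(-1/8903)) = -3201/5760/8903 = -3201*8903/5760 = -9499501/1920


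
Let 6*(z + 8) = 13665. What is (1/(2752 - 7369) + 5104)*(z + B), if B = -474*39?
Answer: -13408580023/162 ≈ -8.2769e+7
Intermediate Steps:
B = -18486
z = 4539/2 (z = -8 + (1/6)*13665 = -8 + 4555/2 = 4539/2 ≈ 2269.5)
(1/(2752 - 7369) + 5104)*(z + B) = (1/(2752 - 7369) + 5104)*(4539/2 - 18486) = (1/(-4617) + 5104)*(-32433/2) = (-1/4617 + 5104)*(-32433/2) = (23565167/4617)*(-32433/2) = -13408580023/162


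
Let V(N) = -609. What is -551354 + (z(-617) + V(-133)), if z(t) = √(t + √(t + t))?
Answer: -551963 + √(-617 + I*√1234) ≈ -5.5196e+5 + 24.85*I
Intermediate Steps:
z(t) = √(t + √2*√t) (z(t) = √(t + √(2*t)) = √(t + √2*√t))
-551354 + (z(-617) + V(-133)) = -551354 + (√(-617 + √2*√(-617)) - 609) = -551354 + (√(-617 + √2*(I*√617)) - 609) = -551354 + (√(-617 + I*√1234) - 609) = -551354 + (-609 + √(-617 + I*√1234)) = -551963 + √(-617 + I*√1234)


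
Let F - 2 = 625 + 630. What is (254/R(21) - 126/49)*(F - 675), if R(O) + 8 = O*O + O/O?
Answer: -250842/217 ≈ -1156.0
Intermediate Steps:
F = 1257 (F = 2 + (625 + 630) = 2 + 1255 = 1257)
R(O) = -7 + O² (R(O) = -8 + (O*O + O/O) = -8 + (O² + 1) = -8 + (1 + O²) = -7 + O²)
(254/R(21) - 126/49)*(F - 675) = (254/(-7 + 21²) - 126/49)*(1257 - 675) = (254/(-7 + 441) - 126*1/49)*582 = (254/434 - 18/7)*582 = (254*(1/434) - 18/7)*582 = (127/217 - 18/7)*582 = -431/217*582 = -250842/217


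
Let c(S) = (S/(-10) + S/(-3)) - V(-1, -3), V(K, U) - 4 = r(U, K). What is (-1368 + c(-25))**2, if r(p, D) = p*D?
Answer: 66994225/36 ≈ 1.8610e+6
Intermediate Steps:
r(p, D) = D*p
V(K, U) = 4 + K*U
c(S) = -7 - 13*S/30 (c(S) = (S/(-10) + S/(-3)) - (4 - 1*(-3)) = (S*(-1/10) + S*(-1/3)) - (4 + 3) = (-S/10 - S/3) - 1*7 = -13*S/30 - 7 = -7 - 13*S/30)
(-1368 + c(-25))**2 = (-1368 + (-7 - 13/30*(-25)))**2 = (-1368 + (-7 + 65/6))**2 = (-1368 + 23/6)**2 = (-8185/6)**2 = 66994225/36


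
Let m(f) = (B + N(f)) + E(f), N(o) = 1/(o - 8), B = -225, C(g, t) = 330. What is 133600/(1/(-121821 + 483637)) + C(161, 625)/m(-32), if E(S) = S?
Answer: 165656442510800/3427 ≈ 4.8339e+10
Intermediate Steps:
N(o) = 1/(-8 + o)
m(f) = -225 + f + 1/(-8 + f) (m(f) = (-225 + 1/(-8 + f)) + f = -225 + f + 1/(-8 + f))
133600/(1/(-121821 + 483637)) + C(161, 625)/m(-32) = 133600/(1/(-121821 + 483637)) + 330/(((1 + (-225 - 32)*(-8 - 32))/(-8 - 32))) = 133600/(1/361816) + 330/(((1 - 257*(-40))/(-40))) = 133600/(1/361816) + 330/((-(1 + 10280)/40)) = 133600*361816 + 330/((-1/40*10281)) = 48338617600 + 330/(-10281/40) = 48338617600 + 330*(-40/10281) = 48338617600 - 4400/3427 = 165656442510800/3427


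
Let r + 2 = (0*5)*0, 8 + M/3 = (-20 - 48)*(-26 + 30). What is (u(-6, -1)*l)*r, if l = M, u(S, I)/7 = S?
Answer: -70560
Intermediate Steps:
u(S, I) = 7*S
M = -840 (M = -24 + 3*((-20 - 48)*(-26 + 30)) = -24 + 3*(-68*4) = -24 + 3*(-272) = -24 - 816 = -840)
l = -840
r = -2 (r = -2 + (0*5)*0 = -2 + 0*0 = -2 + 0 = -2)
(u(-6, -1)*l)*r = ((7*(-6))*(-840))*(-2) = -42*(-840)*(-2) = 35280*(-2) = -70560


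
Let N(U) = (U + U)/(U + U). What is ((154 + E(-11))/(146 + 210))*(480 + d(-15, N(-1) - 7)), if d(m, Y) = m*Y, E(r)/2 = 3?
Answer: 22800/89 ≈ 256.18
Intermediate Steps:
N(U) = 1 (N(U) = (2*U)/((2*U)) = (2*U)*(1/(2*U)) = 1)
E(r) = 6 (E(r) = 2*3 = 6)
d(m, Y) = Y*m
((154 + E(-11))/(146 + 210))*(480 + d(-15, N(-1) - 7)) = ((154 + 6)/(146 + 210))*(480 + (1 - 7)*(-15)) = (160/356)*(480 - 6*(-15)) = (160*(1/356))*(480 + 90) = (40/89)*570 = 22800/89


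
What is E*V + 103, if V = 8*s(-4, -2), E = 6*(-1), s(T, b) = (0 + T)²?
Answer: -665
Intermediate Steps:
s(T, b) = T²
E = -6
V = 128 (V = 8*(-4)² = 8*16 = 128)
E*V + 103 = -6*128 + 103 = -768 + 103 = -665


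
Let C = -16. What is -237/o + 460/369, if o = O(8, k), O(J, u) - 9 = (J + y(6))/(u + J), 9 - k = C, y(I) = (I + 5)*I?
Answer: -2715289/136899 ≈ -19.834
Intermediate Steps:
y(I) = I*(5 + I) (y(I) = (5 + I)*I = I*(5 + I))
k = 25 (k = 9 - 1*(-16) = 9 + 16 = 25)
O(J, u) = 9 + (66 + J)/(J + u) (O(J, u) = 9 + (J + 6*(5 + 6))/(u + J) = 9 + (J + 6*11)/(J + u) = 9 + (J + 66)/(J + u) = 9 + (66 + J)/(J + u))
o = 371/33 (o = (66 + 9*25 + 10*8)/(8 + 25) = (66 + 225 + 80)/33 = (1/33)*371 = 371/33 ≈ 11.242)
-237/o + 460/369 = -237/371/33 + 460/369 = -237*33/371 + 460*(1/369) = -7821/371 + 460/369 = -2715289/136899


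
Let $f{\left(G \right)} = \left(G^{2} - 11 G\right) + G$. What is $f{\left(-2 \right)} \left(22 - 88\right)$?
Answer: $-1584$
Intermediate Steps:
$f{\left(G \right)} = G^{2} - 10 G$
$f{\left(-2 \right)} \left(22 - 88\right) = - 2 \left(-10 - 2\right) \left(22 - 88\right) = \left(-2\right) \left(-12\right) \left(-66\right) = 24 \left(-66\right) = -1584$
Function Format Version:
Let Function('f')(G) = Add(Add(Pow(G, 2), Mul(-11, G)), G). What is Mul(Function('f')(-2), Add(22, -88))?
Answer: -1584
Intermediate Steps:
Function('f')(G) = Add(Pow(G, 2), Mul(-10, G))
Mul(Function('f')(-2), Add(22, -88)) = Mul(Mul(-2, Add(-10, -2)), Add(22, -88)) = Mul(Mul(-2, -12), -66) = Mul(24, -66) = -1584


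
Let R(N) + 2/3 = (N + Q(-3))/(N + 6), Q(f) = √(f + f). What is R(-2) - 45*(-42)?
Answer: 11333/6 + I*√6/4 ≈ 1888.8 + 0.61237*I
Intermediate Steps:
Q(f) = √2*√f (Q(f) = √(2*f) = √2*√f)
R(N) = -⅔ + (N + I*√6)/(6 + N) (R(N) = -⅔ + (N + √2*√(-3))/(N + 6) = -⅔ + (N + √2*(I*√3))/(6 + N) = -⅔ + (N + I*√6)/(6 + N))
R(-2) - 45*(-42) = (-4 + (⅓)*(-2) + I*√6)/(6 - 2) - 45*(-42) = (-4 - ⅔ + I*√6)/4 + 1890 = (-14/3 + I*√6)/4 + 1890 = (-7/6 + I*√6/4) + 1890 = 11333/6 + I*√6/4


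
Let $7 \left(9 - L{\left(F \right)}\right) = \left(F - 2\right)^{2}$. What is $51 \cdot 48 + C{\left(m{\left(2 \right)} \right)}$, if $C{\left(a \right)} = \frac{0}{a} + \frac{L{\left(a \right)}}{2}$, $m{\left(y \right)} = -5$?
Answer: $2449$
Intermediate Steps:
$L{\left(F \right)} = 9 - \frac{\left(-2 + F\right)^{2}}{7}$ ($L{\left(F \right)} = 9 - \frac{\left(F - 2\right)^{2}}{7} = 9 - \frac{\left(-2 + F\right)^{2}}{7}$)
$C{\left(a \right)} = \frac{9}{2} - \frac{\left(-2 + a\right)^{2}}{14}$ ($C{\left(a \right)} = \frac{0}{a} + \frac{9 - \frac{\left(-2 + a\right)^{2}}{7}}{2} = 0 + \left(9 - \frac{\left(-2 + a\right)^{2}}{7}\right) \frac{1}{2} = 0 - \left(- \frac{9}{2} + \frac{\left(-2 + a\right)^{2}}{14}\right) = \frac{9}{2} - \frac{\left(-2 + a\right)^{2}}{14}$)
$51 \cdot 48 + C{\left(m{\left(2 \right)} \right)} = 51 \cdot 48 + \left(\frac{9}{2} - \frac{\left(-2 - 5\right)^{2}}{14}\right) = 2448 + \left(\frac{9}{2} - \frac{\left(-7\right)^{2}}{14}\right) = 2448 + \left(\frac{9}{2} - \frac{7}{2}\right) = 2448 + 1 = 2449$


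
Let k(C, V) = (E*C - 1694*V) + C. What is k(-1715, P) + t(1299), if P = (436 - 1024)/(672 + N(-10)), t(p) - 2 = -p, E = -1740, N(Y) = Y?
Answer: 987238164/331 ≈ 2.9826e+6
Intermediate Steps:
t(p) = 2 - p
P = -294/331 (P = (436 - 1024)/(672 - 10) = -588/662 = -588*1/662 = -294/331 ≈ -0.88822)
k(C, V) = -1739*C - 1694*V (k(C, V) = (-1740*C - 1694*V) + C = -1739*C - 1694*V)
k(-1715, P) + t(1299) = (-1739*(-1715) - 1694*(-294/331)) + (2 - 1*1299) = (2982385 + 498036/331) + (2 - 1299) = 987667471/331 - 1297 = 987238164/331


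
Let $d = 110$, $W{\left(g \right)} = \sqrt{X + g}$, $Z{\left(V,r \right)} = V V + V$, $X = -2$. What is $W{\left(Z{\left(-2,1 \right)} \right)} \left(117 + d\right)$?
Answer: $0$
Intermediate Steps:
$Z{\left(V,r \right)} = V + V^{2}$ ($Z{\left(V,r \right)} = V^{2} + V = V + V^{2}$)
$W{\left(g \right)} = \sqrt{-2 + g}$
$W{\left(Z{\left(-2,1 \right)} \right)} \left(117 + d\right) = \sqrt{-2 - 2 \left(1 - 2\right)} \left(117 + 110\right) = \sqrt{-2 - -2} \cdot 227 = \sqrt{-2 + 2} \cdot 227 = \sqrt{0} \cdot 227 = 0 \cdot 227 = 0$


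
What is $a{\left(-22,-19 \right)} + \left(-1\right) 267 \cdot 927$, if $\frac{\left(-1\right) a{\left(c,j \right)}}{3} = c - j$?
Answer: $-247500$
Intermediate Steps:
$a{\left(c,j \right)} = - 3 c + 3 j$ ($a{\left(c,j \right)} = - 3 \left(c - j\right) = - 3 c + 3 j$)
$a{\left(-22,-19 \right)} + \left(-1\right) 267 \cdot 927 = \left(\left(-3\right) \left(-22\right) + 3 \left(-19\right)\right) + \left(-1\right) 267 \cdot 927 = \left(66 - 57\right) - 247509 = 9 - 247509 = -247500$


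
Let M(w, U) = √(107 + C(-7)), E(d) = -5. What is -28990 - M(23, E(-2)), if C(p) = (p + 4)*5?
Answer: -28990 - 2*√23 ≈ -29000.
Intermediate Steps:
C(p) = 20 + 5*p (C(p) = (4 + p)*5 = 20 + 5*p)
M(w, U) = 2*√23 (M(w, U) = √(107 + (20 + 5*(-7))) = √(107 + (20 - 35)) = √(107 - 15) = √92 = 2*√23)
-28990 - M(23, E(-2)) = -28990 - 2*√23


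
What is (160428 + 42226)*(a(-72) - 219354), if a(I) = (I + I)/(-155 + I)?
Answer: -10090793989956/227 ≈ -4.4453e+10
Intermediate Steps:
a(I) = 2*I/(-155 + I) (a(I) = (2*I)/(-155 + I) = 2*I/(-155 + I))
(160428 + 42226)*(a(-72) - 219354) = (160428 + 42226)*(2*(-72)/(-155 - 72) - 219354) = 202654*(2*(-72)/(-227) - 219354) = 202654*(2*(-72)*(-1/227) - 219354) = 202654*(144/227 - 219354) = 202654*(-49793214/227) = -10090793989956/227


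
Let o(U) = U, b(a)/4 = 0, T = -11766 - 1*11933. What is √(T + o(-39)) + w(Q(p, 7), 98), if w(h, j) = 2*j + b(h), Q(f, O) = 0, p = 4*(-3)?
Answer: 196 + I*√23738 ≈ 196.0 + 154.07*I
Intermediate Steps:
T = -23699 (T = -11766 - 11933 = -23699)
b(a) = 0 (b(a) = 4*0 = 0)
p = -12
w(h, j) = 2*j (w(h, j) = 2*j + 0 = 2*j)
√(T + o(-39)) + w(Q(p, 7), 98) = √(-23699 - 39) + 2*98 = √(-23738) + 196 = I*√23738 + 196 = 196 + I*√23738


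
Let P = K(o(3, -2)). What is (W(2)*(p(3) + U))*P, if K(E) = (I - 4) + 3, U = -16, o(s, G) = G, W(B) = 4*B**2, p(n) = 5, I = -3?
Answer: 704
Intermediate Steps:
K(E) = -4 (K(E) = (-3 - 4) + 3 = -7 + 3 = -4)
P = -4
(W(2)*(p(3) + U))*P = ((4*2**2)*(5 - 16))*(-4) = ((4*4)*(-11))*(-4) = (16*(-11))*(-4) = -176*(-4) = 704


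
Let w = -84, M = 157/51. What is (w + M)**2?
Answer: 17032129/2601 ≈ 6548.3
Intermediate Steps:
M = 157/51 (M = 157*(1/51) = 157/51 ≈ 3.0784)
(w + M)**2 = (-84 + 157/51)**2 = (-4127/51)**2 = 17032129/2601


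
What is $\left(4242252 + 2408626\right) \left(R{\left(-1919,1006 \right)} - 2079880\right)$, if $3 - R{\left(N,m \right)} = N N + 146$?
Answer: $-38326243148752$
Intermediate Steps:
$R{\left(N,m \right)} = -143 - N^{2}$ ($R{\left(N,m \right)} = 3 - \left(N N + 146\right) = 3 - \left(N^{2} + 146\right) = 3 - \left(146 + N^{2}\right) = -143 - N^{2}$)
$\left(4242252 + 2408626\right) \left(R{\left(-1919,1006 \right)} - 2079880\right) = \left(4242252 + 2408626\right) \left(\left(-143 - \left(-1919\right)^{2}\right) - 2079880\right) = 6650878 \left(\left(-143 - 3682561\right) - 2079880\right) = 6650878 \left(-3682704 - 2079880\right) = 6650878 \left(-5762584\right) = -38326243148752$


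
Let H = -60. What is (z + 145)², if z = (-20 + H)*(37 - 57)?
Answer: 3045025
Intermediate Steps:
z = 1600 (z = (-20 - 60)*(37 - 57) = -80*(-20) = 1600)
(z + 145)² = (1600 + 145)² = 1745² = 3045025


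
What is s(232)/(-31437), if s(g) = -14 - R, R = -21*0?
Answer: 2/4491 ≈ 0.00044534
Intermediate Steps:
R = 0
s(g) = -14 (s(g) = -14 - 1*0 = -14 + 0 = -14)
s(232)/(-31437) = -14/(-31437) = -14*(-1/31437) = 2/4491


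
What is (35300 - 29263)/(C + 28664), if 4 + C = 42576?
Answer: 6037/71236 ≈ 0.084746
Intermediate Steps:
C = 42572 (C = -4 + 42576 = 42572)
(35300 - 29263)/(C + 28664) = (35300 - 29263)/(42572 + 28664) = 6037/71236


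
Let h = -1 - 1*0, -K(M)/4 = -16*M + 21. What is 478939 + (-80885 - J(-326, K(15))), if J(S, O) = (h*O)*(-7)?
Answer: 391922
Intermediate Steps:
K(M) = -84 + 64*M (K(M) = -4*(-16*M + 21) = -4*(21 - 16*M) = -84 + 64*M)
h = -1 (h = -1 + 0 = -1)
J(S, O) = 7*O (J(S, O) = -O*(-7) = 7*O)
478939 + (-80885 - J(-326, K(15))) = 478939 + (-80885 - 7*(-84 + 64*15)) = 478939 + (-80885 - 7*(-84 + 960)) = 478939 + (-80885 - 7*876) = 478939 + (-80885 - 1*6132) = 478939 + (-80885 - 6132) = 478939 - 87017 = 391922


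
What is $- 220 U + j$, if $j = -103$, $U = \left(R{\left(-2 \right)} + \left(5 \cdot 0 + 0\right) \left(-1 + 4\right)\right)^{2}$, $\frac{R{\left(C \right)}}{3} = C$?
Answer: $-8023$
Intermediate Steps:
$R{\left(C \right)} = 3 C$
$U = 36$ ($U = \left(3 \left(-2\right) + \left(5 \cdot 0 + 0\right) \left(-1 + 4\right)\right)^{2} = \left(-6 + \left(0 + 0\right) 3\right)^{2} = \left(-6 + 0 \cdot 3\right)^{2} = \left(-6 + 0\right)^{2} = \left(-6\right)^{2} = 36$)
$- 220 U + j = \left(-220\right) 36 - 103 = -7920 - 103 = -8023$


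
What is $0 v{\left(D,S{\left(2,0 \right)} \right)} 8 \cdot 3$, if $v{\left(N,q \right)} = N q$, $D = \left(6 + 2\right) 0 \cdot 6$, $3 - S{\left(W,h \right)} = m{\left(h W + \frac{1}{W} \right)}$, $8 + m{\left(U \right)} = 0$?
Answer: $0$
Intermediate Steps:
$m{\left(U \right)} = -8$ ($m{\left(U \right)} = -8 + 0 = -8$)
$S{\left(W,h \right)} = 11$ ($S{\left(W,h \right)} = 3 - -8 = 3 + 8 = 11$)
$D = 0$ ($D = 8 \cdot 0 = 0$)
$0 v{\left(D,S{\left(2,0 \right)} \right)} 8 \cdot 3 = 0 \cdot 0 \cdot 11 \cdot 8 \cdot 3 = 0 \cdot 0 \cdot 24 = 0 \cdot 24 = 0$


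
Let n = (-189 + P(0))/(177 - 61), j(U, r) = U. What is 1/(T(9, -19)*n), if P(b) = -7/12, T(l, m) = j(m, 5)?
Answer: 1392/43225 ≈ 0.032204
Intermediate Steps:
T(l, m) = m
P(b) = -7/12 (P(b) = -7*1/12 = -7/12)
n = -2275/1392 (n = (-189 - 7/12)/(177 - 61) = -2275/12/116 = -2275/12*1/116 = -2275/1392 ≈ -1.6343)
1/(T(9, -19)*n) = 1/(-19*(-2275/1392)) = 1/(43225/1392) = 1392/43225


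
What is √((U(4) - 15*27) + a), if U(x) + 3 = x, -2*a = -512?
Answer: 2*I*√37 ≈ 12.166*I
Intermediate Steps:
a = 256 (a = -½*(-512) = 256)
U(x) = -3 + x
√((U(4) - 15*27) + a) = √(((-3 + 4) - 15*27) + 256) = √((1 - 405) + 256) = √(-404 + 256) = √(-148) = 2*I*√37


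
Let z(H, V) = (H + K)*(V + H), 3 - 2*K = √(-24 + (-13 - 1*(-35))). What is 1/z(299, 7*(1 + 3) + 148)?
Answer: 1202/171571425 + 2*I*√2/171571425 ≈ 7.0058e-6 + 1.6485e-8*I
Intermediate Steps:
K = 3/2 - I*√2/2 (K = 3/2 - √(-24 + (-13 - 1*(-35)))/2 = 3/2 - √(-24 + (-13 + 35))/2 = 3/2 - √(-24 + 22)/2 = 3/2 - I*√2/2 ≈ 1.5 - 0.70711*I)
z(H, V) = (H + V)*(3/2 + H - I*√2/2) (z(H, V) = (H + (3/2 - I*√2/2))*(V + H) = (3/2 + H - I*√2/2)*(H + V) = (H + V)*(3/2 + H - I*√2/2))
1/z(299, 7*(1 + 3) + 148) = 1/(299² + 299*(7*(1 + 3) + 148) + (½)*299*(3 - I*√2) + (7*(1 + 3) + 148)*(3 - I*√2)/2) = 1/(89401 + 299*(7*4 + 148) + (897/2 - 299*I*√2/2) + (7*4 + 148)*(3 - I*√2)/2) = 1/(89401 + 299*(28 + 148) + (897/2 - 299*I*√2/2) + (28 + 148)*(3 - I*√2)/2) = 1/(89401 + 299*176 + (897/2 - 299*I*√2/2) + (½)*176*(3 - I*√2)) = 1/(89401 + 52624 + (897/2 - 299*I*√2/2) + (264 - 88*I*√2)) = 1/(285475/2 - 475*I*√2/2)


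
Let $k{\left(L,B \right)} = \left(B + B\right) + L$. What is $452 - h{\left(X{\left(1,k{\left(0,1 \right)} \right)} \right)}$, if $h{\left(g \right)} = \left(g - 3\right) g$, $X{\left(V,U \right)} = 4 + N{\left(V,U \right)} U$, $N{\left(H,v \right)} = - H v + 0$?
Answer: $452$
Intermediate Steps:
$N{\left(H,v \right)} = - H v$ ($N{\left(H,v \right)} = - H v + 0 = - H v$)
$k{\left(L,B \right)} = L + 2 B$ ($k{\left(L,B \right)} = 2 B + L = L + 2 B$)
$X{\left(V,U \right)} = 4 - V U^{2}$ ($X{\left(V,U \right)} = 4 + - V U U = 4 + - U V U = 4 - V U^{2}$)
$h{\left(g \right)} = g \left(-3 + g\right)$ ($h{\left(g \right)} = \left(-3 + g\right) g = g \left(-3 + g\right)$)
$452 - h{\left(X{\left(1,k{\left(0,1 \right)} \right)} \right)} = 452 - \left(4 - 1 \left(0 + 2 \cdot 1\right)^{2}\right) \left(-3 + \left(4 - 1 \left(0 + 2 \cdot 1\right)^{2}\right)\right) = 452 - \left(4 - 1 \left(0 + 2\right)^{2}\right) \left(-3 + \left(4 - 1 \left(0 + 2\right)^{2}\right)\right) = 452 - \left(4 - 1 \cdot 2^{2}\right) \left(-3 + \left(4 - 1 \cdot 2^{2}\right)\right) = 452 - \left(4 - 1 \cdot 4\right) \left(-3 + \left(4 - 1 \cdot 4\right)\right) = 452 - \left(4 - 4\right) \left(-3 + \left(4 - 4\right)\right) = 452 - 0 \left(-3 + 0\right) = 452 - 0 \left(-3\right) = 452 - 0 = 452 + 0 = 452$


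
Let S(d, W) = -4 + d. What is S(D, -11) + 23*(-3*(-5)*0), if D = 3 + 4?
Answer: 3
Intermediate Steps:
D = 7
S(D, -11) + 23*(-3*(-5)*0) = (-4 + 7) + 23*(-3*(-5)*0) = 3 + 23*(15*0) = 3 + 23*0 = 3 + 0 = 3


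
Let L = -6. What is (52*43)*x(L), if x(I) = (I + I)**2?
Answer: 321984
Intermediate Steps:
x(I) = 4*I**2 (x(I) = (2*I)**2 = 4*I**2)
(52*43)*x(L) = (52*43)*(4*(-6)**2) = 2236*(4*36) = 2236*144 = 321984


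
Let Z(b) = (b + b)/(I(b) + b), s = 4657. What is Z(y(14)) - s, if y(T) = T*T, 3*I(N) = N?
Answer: -9311/2 ≈ -4655.5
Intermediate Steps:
I(N) = N/3
y(T) = T²
Z(b) = 3/2 (Z(b) = (b + b)/(b/3 + b) = (2*b)/((4*b/3)) = (2*b)*(3/(4*b)) = 3/2)
Z(y(14)) - s = 3/2 - 1*4657 = 3/2 - 4657 = -9311/2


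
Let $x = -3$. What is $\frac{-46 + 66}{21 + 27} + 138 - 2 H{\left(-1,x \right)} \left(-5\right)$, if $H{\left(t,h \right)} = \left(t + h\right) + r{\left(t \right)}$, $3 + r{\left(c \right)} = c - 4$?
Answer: $- \frac{198715}{12} \approx -16560.0$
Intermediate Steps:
$r{\left(c \right)} = -7 + c$ ($r{\left(c \right)} = -3 + \left(c - 4\right) = -3 + \left(-4 + c\right) = -7 + c$)
$H{\left(t,h \right)} = -7 + h + 2 t$ ($H{\left(t,h \right)} = \left(t + h\right) + \left(-7 + t\right) = \left(h + t\right) + \left(-7 + t\right) = -7 + h + 2 t$)
$\frac{-46 + 66}{21 + 27} + 138 - 2 H{\left(-1,x \right)} \left(-5\right) = \frac{-46 + 66}{21 + 27} + 138 - 2 \left(-7 - 3 + 2 \left(-1\right)\right) \left(-5\right) = \frac{20}{48} + 138 - 2 \left(-7 - 3 - 2\right) \left(-5\right) = 20 \cdot \frac{1}{48} + 138 \left(-2\right) \left(-12\right) \left(-5\right) = \frac{5}{12} + 138 \cdot 24 \left(-5\right) = \frac{5}{12} + 138 \left(-120\right) = \frac{5}{12} - 16560 = - \frac{198715}{12}$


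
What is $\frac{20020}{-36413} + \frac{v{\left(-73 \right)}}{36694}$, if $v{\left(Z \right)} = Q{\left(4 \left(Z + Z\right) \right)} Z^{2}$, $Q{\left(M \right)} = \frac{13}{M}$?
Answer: $- \frac{454728229}{822239152} \approx -0.55304$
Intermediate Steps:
$v{\left(Z \right)} = \frac{13 Z}{8}$ ($v{\left(Z \right)} = \frac{13}{4 \left(Z + Z\right)} Z^{2} = \frac{13}{4 \cdot 2 Z} Z^{2} = \frac{13}{8 Z} Z^{2} = \frac{13 Z}{8}$)
$\frac{20020}{-36413} + \frac{v{\left(-73 \right)}}{36694} = \frac{20020}{-36413} + \frac{\frac{13}{8} \left(-73\right)}{36694} = 20020 \left(- \frac{1}{36413}\right) - \frac{949}{293552} = - \frac{1540}{2801} - \frac{949}{293552} = - \frac{454728229}{822239152}$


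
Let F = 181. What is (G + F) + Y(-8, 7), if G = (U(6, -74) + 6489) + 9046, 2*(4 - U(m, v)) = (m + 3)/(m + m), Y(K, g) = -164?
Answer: 124445/8 ≈ 15556.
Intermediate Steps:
U(m, v) = 4 - (3 + m)/(4*m) (U(m, v) = 4 - (m + 3)/(2*(m + m)) = 4 - (3 + m)/(2*(2*m)) = 4 - (3 + m)*1/(2*m)/2 = 4 - (3 + m)/(4*m))
G = 124309/8 (G = ((3/4)*(-1 + 5*6)/6 + 6489) + 9046 = ((3/4)*(1/6)*(-1 + 30) + 6489) + 9046 = ((3/4)*(1/6)*29 + 6489) + 9046 = (29/8 + 6489) + 9046 = 51941/8 + 9046 = 124309/8 ≈ 15539.)
(G + F) + Y(-8, 7) = (124309/8 + 181) - 164 = 125757/8 - 164 = 124445/8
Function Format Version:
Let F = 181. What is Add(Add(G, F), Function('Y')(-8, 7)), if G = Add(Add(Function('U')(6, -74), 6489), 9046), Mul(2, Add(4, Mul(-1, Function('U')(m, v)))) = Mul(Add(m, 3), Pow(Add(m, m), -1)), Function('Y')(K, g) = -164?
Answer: Rational(124445, 8) ≈ 15556.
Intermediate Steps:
Function('U')(m, v) = Add(4, Mul(Rational(-1, 4), Pow(m, -1), Add(3, m))) (Function('U')(m, v) = Add(4, Mul(Rational(-1, 2), Mul(Add(m, 3), Pow(Add(m, m), -1)))) = Add(4, Mul(Rational(-1, 2), Mul(Add(3, m), Pow(Mul(2, m), -1)))) = Add(4, Mul(Rational(-1, 2), Mul(Add(3, m), Mul(Rational(1, 2), Pow(m, -1))))) = Add(4, Mul(Rational(-1, 2), Mul(Rational(1, 2), Pow(m, -1), Add(3, m)))) = Add(4, Mul(Rational(-1, 4), Pow(m, -1), Add(3, m))))
G = Rational(124309, 8) (G = Add(Add(Mul(Rational(3, 4), Pow(6, -1), Add(-1, Mul(5, 6))), 6489), 9046) = Add(Add(Mul(Rational(3, 4), Rational(1, 6), Add(-1, 30)), 6489), 9046) = Add(Add(Mul(Rational(3, 4), Rational(1, 6), 29), 6489), 9046) = Add(Add(Rational(29, 8), 6489), 9046) = Add(Rational(51941, 8), 9046) = Rational(124309, 8) ≈ 15539.)
Add(Add(G, F), Function('Y')(-8, 7)) = Add(Add(Rational(124309, 8), 181), -164) = Add(Rational(125757, 8), -164) = Rational(124445, 8)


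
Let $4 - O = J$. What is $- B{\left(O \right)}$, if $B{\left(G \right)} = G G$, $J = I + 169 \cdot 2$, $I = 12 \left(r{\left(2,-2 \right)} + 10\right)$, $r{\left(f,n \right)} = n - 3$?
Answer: $-155236$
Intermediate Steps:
$r{\left(f,n \right)} = -3 + n$
$I = 60$ ($I = 12 \left(\left(-3 - 2\right) + 10\right) = 12 \left(-5 + 10\right) = 12 \cdot 5 = 60$)
$J = 398$ ($J = 60 + 169 \cdot 2 = 60 + 338 = 398$)
$O = -394$ ($O = 4 - 398 = -394$)
$B{\left(G \right)} = G^{2}$
$- B{\left(O \right)} = - \left(-394\right)^{2} = \left(-1\right) 155236 = -155236$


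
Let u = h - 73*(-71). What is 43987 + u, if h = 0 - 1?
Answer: 49169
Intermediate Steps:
h = -1
u = 5182 (u = -1 - 73*(-71) = -1 + 5183 = 5182)
43987 + u = 43987 + 5182 = 49169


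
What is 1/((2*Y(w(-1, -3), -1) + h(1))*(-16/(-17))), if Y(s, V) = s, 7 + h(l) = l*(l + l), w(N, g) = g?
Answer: -17/176 ≈ -0.096591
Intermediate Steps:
h(l) = -7 + 2*l**2 (h(l) = -7 + l*(l + l) = -7 + l*(2*l) = -7 + 2*l**2)
1/((2*Y(w(-1, -3), -1) + h(1))*(-16/(-17))) = 1/((2*(-3) + (-7 + 2*1**2))*(-16/(-17))) = 1/((-6 + (-7 + 2*1))*(-16*(-1/17))) = 1/((-6 + (-7 + 2))*(16/17)) = 1/((-6 - 5)*(16/17)) = 1/(-11*16/17) = 1/(-176/17) = -17/176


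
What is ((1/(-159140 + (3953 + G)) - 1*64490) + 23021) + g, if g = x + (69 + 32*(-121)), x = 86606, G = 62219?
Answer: 3842739311/92968 ≈ 41334.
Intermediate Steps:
g = 82803 (g = 86606 + (69 + 32*(-121)) = 86606 + (69 - 3872) = 86606 - 3803 = 82803)
((1/(-159140 + (3953 + G)) - 1*64490) + 23021) + g = ((1/(-159140 + (3953 + 62219)) - 1*64490) + 23021) + 82803 = ((1/(-159140 + 66172) - 64490) + 23021) + 82803 = ((1/(-92968) - 64490) + 23021) + 82803 = ((-1/92968 - 64490) + 23021) + 82803 = (-5995506321/92968 + 23021) + 82803 = -3855289993/92968 + 82803 = 3842739311/92968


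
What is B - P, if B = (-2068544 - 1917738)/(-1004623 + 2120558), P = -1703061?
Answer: 1900501390753/1115935 ≈ 1.7031e+6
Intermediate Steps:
B = -3986282/1115935 ≈ -3.5721
B - P = -3986282/1115935 - 1*(-1703061) = -3986282/1115935 + 1703061 = 1900501390753/1115935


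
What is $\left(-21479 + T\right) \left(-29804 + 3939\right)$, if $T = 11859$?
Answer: $248821300$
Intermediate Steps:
$\left(-21479 + T\right) \left(-29804 + 3939\right) = \left(-21479 + 11859\right) \left(-29804 + 3939\right) = \left(-9620\right) \left(-25865\right) = 248821300$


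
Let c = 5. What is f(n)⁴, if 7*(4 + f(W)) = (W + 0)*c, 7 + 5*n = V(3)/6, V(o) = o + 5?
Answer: 104060401/194481 ≈ 535.07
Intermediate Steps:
V(o) = 5 + o
n = -17/15 (n = -7/5 + ((5 + 3)/6)/5 = -7/5 + (8*(⅙))/5 = -7/5 + (⅕)*(4/3) = -7/5 + 4/15 = -17/15 ≈ -1.1333)
f(W) = -4 + 5*W/7 (f(W) = -4 + ((W + 0)*5)/7 = -4 + (W*5)/7 = -4 + (5*W)/7 = -4 + 5*W/7)
f(n)⁴ = (-4 + (5/7)*(-17/15))⁴ = (-4 - 17/21)⁴ = (-101/21)⁴ = 104060401/194481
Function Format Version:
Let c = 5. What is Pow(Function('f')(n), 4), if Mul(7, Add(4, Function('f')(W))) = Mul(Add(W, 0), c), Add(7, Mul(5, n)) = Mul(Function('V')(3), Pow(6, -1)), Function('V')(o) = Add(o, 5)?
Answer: Rational(104060401, 194481) ≈ 535.07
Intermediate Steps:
Function('V')(o) = Add(5, o)
n = Rational(-17, 15) (n = Add(Rational(-7, 5), Mul(Rational(1, 5), Mul(Add(5, 3), Pow(6, -1)))) = Add(Rational(-7, 5), Mul(Rational(1, 5), Mul(8, Rational(1, 6)))) = Add(Rational(-7, 5), Mul(Rational(1, 5), Rational(4, 3))) = Add(Rational(-7, 5), Rational(4, 15)) = Rational(-17, 15) ≈ -1.1333)
Function('f')(W) = Add(-4, Mul(Rational(5, 7), W)) (Function('f')(W) = Add(-4, Mul(Rational(1, 7), Mul(Add(W, 0), 5))) = Add(-4, Mul(Rational(1, 7), Mul(W, 5))) = Add(-4, Mul(Rational(1, 7), Mul(5, W))) = Add(-4, Mul(Rational(5, 7), W)))
Pow(Function('f')(n), 4) = Pow(Add(-4, Mul(Rational(5, 7), Rational(-17, 15))), 4) = Pow(Add(-4, Rational(-17, 21)), 4) = Pow(Rational(-101, 21), 4) = Rational(104060401, 194481)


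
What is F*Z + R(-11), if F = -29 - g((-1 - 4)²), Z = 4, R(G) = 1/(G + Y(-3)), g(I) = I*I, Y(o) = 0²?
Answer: -28777/11 ≈ -2616.1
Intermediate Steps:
Y(o) = 0
g(I) = I²
R(G) = 1/G (R(G) = 1/(G + 0) = 1/G)
F = -654 (F = -29 - ((-1 - 4)²)² = -29 - ((-5)²)² = -29 - 1*25² = -29 - 1*625 = -29 - 625 = -654)
F*Z + R(-11) = -654*4 + 1/(-11) = -2616 - 1/11 = -28777/11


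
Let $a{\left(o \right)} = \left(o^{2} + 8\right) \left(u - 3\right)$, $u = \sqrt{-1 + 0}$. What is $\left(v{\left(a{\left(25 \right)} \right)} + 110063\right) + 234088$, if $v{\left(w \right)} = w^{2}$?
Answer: $3549663 - 2404134 i \approx 3.5497 \cdot 10^{6} - 2.4041 \cdot 10^{6} i$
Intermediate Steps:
$u = i$ ($u = \sqrt{-1} = i \approx 1.0 i$)
$a{\left(o \right)} = \left(-3 + i\right) \left(8 + o^{2}\right)$ ($a{\left(o \right)} = \left(o^{2} + 8\right) \left(i - 3\right) = \left(8 + o^{2}\right) \left(-3 + i\right) = \left(-3 + i\right) \left(8 + o^{2}\right)$)
$\left(v{\left(a{\left(25 \right)} \right)} + 110063\right) + 234088 = \left(\left(-24 + 8 i + 25^{2} \left(-3 + i\right)\right)^{2} + 110063\right) + 234088 = \left(\left(-24 + 8 i + 625 \left(-3 + i\right)\right)^{2} + 110063\right) + 234088 = \left(\left(-24 + 8 i - \left(1875 - 625 i\right)\right)^{2} + 110063\right) + 234088 = \left(\left(-1899 + 633 i\right)^{2} + 110063\right) + 234088 = \left(110063 + \left(-1899 + 633 i\right)^{2}\right) + 234088 = 344151 + \left(-1899 + 633 i\right)^{2}$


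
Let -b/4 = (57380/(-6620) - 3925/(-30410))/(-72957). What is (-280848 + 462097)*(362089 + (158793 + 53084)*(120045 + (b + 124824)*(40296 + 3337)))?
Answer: 15360082763882472398842881567400/73436400447 ≈ 2.0916e+20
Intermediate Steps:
b = -34378846/73436400447 (b = -4*(57380/(-6620) - 3925/(-30410))/(-72957) = -4*(57380*(-1/6620) - 3925*(-1/30410))*(-1)/72957 = -4*(-2869/331 + 785/6082)*(-1)/72957 = -(-34378846)*(-1)/(1006571*72957) = -4*17189423/146872800894 = -34378846/73436400447 ≈ -0.00046814)
(-280848 + 462097)*(362089 + (158793 + 53084)*(120045 + (b + 124824)*(40296 + 3337))) = (-280848 + 462097)*(362089 + (158793 + 53084)*(120045 + (-34378846/73436400447 + 124824)*(40296 + 3337))) = 181249*(362089 + 211877*(120045 + (9166625215017482/73436400447)*43633)) = 181249*(362089 + 211877*(120045 + 399967358006857792106/73436400447)) = 181249*(362089 + 211877*(399976173679549452221/73436400447)) = 181249*(362089 + 84745751750701899288228817/73436400447) = 181249*(84745751777292412089682600/73436400447) = 15360082763882472398842881567400/73436400447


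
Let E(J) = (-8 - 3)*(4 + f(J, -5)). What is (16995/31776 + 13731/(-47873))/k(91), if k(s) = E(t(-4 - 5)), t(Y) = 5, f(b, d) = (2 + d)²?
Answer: -125761793/72511126688 ≈ -0.0017344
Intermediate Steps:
E(J) = -143 (E(J) = (-8 - 3)*(4 + (2 - 5)²) = -11*(4 + (-3)²) = -11*(4 + 9) = -11*13 = -143)
k(s) = -143
(16995/31776 + 13731/(-47873))/k(91) = (16995/31776 + 13731/(-47873))/(-143) = (16995*(1/31776) + 13731*(-1/47873))*(-1/143) = (5665/10592 - 13731/47873)*(-1/143) = (125761793/507070816)*(-1/143) = -125761793/72511126688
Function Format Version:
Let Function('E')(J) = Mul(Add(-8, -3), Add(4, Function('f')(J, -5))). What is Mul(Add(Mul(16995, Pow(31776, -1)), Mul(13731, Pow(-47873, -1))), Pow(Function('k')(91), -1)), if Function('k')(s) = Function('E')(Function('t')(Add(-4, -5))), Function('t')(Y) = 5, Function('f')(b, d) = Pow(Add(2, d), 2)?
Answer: Rational(-125761793, 72511126688) ≈ -0.0017344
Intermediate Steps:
Function('E')(J) = -143 (Function('E')(J) = Mul(Add(-8, -3), Add(4, Pow(Add(2, -5), 2))) = Mul(-11, Add(4, Pow(-3, 2))) = Mul(-11, Add(4, 9)) = Mul(-11, 13) = -143)
Function('k')(s) = -143
Mul(Add(Mul(16995, Pow(31776, -1)), Mul(13731, Pow(-47873, -1))), Pow(Function('k')(91), -1)) = Mul(Add(Mul(16995, Pow(31776, -1)), Mul(13731, Pow(-47873, -1))), Pow(-143, -1)) = Mul(Add(Mul(16995, Rational(1, 31776)), Mul(13731, Rational(-1, 47873))), Rational(-1, 143)) = Mul(Add(Rational(5665, 10592), Rational(-13731, 47873)), Rational(-1, 143)) = Mul(Rational(125761793, 507070816), Rational(-1, 143)) = Rational(-125761793, 72511126688)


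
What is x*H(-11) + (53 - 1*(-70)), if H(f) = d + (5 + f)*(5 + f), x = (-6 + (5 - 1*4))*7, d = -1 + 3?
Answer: -1207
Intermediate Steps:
d = 2
x = -35 (x = (-6 + (5 - 4))*7 = (-6 + 1)*7 = -5*7 = -35)
H(f) = 2 + (5 + f)**2 (H(f) = 2 + (5 + f)*(5 + f) = 2 + (5 + f)**2)
x*H(-11) + (53 - 1*(-70)) = -35*(2 + (5 - 11)**2) + (53 - 1*(-70)) = -35*(2 + (-6)**2) + (53 + 70) = -35*(2 + 36) + 123 = -35*38 + 123 = -1330 + 123 = -1207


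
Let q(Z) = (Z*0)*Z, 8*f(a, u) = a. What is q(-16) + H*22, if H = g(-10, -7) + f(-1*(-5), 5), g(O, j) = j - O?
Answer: 319/4 ≈ 79.750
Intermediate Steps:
f(a, u) = a/8
q(Z) = 0 (q(Z) = 0*Z = 0)
H = 29/8 (H = (-7 - 1*(-10)) + (-1*(-5))/8 = (-7 + 10) + (⅛)*5 = 3 + 5/8 = 29/8 ≈ 3.6250)
q(-16) + H*22 = 0 + (29/8)*22 = 0 + 319/4 = 319/4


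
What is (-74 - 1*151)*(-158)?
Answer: 35550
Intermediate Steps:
(-74 - 1*151)*(-158) = (-74 - 151)*(-158) = -225*(-158) = 35550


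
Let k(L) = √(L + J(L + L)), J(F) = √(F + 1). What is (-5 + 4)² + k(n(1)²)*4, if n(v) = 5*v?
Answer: 1 + 4*√(25 + √51) ≈ 23.677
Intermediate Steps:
J(F) = √(1 + F)
k(L) = √(L + √(1 + 2*L)) (k(L) = √(L + √(1 + (L + L))) = √(L + √(1 + 2*L)))
(-5 + 4)² + k(n(1)²)*4 = (-5 + 4)² + √((5*1)² + √(1 + 2*(5*1)²))*4 = (-1)² + √(5² + √(1 + 2*5²))*4 = 1 + √(25 + √(1 + 2*25))*4 = 1 + √(25 + √(1 + 50))*4 = 1 + √(25 + √51)*4 = 1 + 4*√(25 + √51)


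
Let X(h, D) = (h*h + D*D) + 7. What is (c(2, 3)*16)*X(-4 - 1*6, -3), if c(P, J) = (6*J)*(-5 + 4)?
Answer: -33408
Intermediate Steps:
c(P, J) = -6*J (c(P, J) = (6*J)*(-1) = -6*J)
X(h, D) = 7 + D**2 + h**2 (X(h, D) = (h**2 + D**2) + 7 = (D**2 + h**2) + 7 = 7 + D**2 + h**2)
(c(2, 3)*16)*X(-4 - 1*6, -3) = (-6*3*16)*(7 + (-3)**2 + (-4 - 1*6)**2) = (-18*16)*(7 + 9 + (-4 - 6)**2) = -288*(7 + 9 + (-10)**2) = -288*(7 + 9 + 100) = -288*116 = -33408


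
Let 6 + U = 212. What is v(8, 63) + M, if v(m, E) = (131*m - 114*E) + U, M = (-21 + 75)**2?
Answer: -3012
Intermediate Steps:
U = 206 (U = -6 + 212 = 206)
M = 2916 (M = 54**2 = 2916)
v(m, E) = 206 - 114*E + 131*m (v(m, E) = (131*m - 114*E) + 206 = (-114*E + 131*m) + 206 = 206 - 114*E + 131*m)
v(8, 63) + M = (206 - 114*63 + 131*8) + 2916 = (206 - 7182 + 1048) + 2916 = -5928 + 2916 = -3012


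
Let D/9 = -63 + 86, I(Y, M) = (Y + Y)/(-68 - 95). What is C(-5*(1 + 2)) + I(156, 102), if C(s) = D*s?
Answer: -506427/163 ≈ -3106.9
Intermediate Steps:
I(Y, M) = -2*Y/163 (I(Y, M) = (2*Y)/(-163) = (2*Y)*(-1/163) = -2*Y/163)
D = 207 (D = 9*(-63 + 86) = 9*23 = 207)
C(s) = 207*s
C(-5*(1 + 2)) + I(156, 102) = 207*(-5*(1 + 2)) - 2/163*156 = 207*(-5*3) - 312/163 = 207*(-15) - 312/163 = -3105 - 312/163 = -506427/163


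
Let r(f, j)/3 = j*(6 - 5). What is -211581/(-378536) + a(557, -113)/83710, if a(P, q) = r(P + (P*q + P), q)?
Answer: 8791560903/15843624280 ≈ 0.55490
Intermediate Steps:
r(f, j) = 3*j (r(f, j) = 3*(j*(6 - 5)) = 3*(j*1) = 3*j)
a(P, q) = 3*q
-211581/(-378536) + a(557, -113)/83710 = -211581/(-378536) + (3*(-113))/83710 = -211581*(-1/378536) - 339*1/83710 = 211581/378536 - 339/83710 = 8791560903/15843624280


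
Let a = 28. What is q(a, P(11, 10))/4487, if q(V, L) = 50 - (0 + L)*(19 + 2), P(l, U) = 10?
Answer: -160/4487 ≈ -0.035659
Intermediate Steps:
q(V, L) = 50 - 21*L (q(V, L) = 50 - L*21 = 50 - 21*L)
q(a, P(11, 10))/4487 = (50 - 21*10)/4487 = (50 - 210)*(1/4487) = -160*1/4487 = -160/4487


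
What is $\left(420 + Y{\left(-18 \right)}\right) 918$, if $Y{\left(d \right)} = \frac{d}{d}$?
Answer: $386478$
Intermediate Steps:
$Y{\left(d \right)} = 1$
$\left(420 + Y{\left(-18 \right)}\right) 918 = \left(420 + 1\right) 918 = 421 \cdot 918 = 386478$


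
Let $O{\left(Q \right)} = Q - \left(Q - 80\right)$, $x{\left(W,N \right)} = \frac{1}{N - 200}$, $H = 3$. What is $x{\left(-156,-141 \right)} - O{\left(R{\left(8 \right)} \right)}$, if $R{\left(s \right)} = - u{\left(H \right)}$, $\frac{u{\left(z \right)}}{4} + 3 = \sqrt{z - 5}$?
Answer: $- \frac{27281}{341} \approx -80.003$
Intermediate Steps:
$x{\left(W,N \right)} = \frac{1}{-200 + N}$
$u{\left(z \right)} = -12 + 4 \sqrt{-5 + z}$ ($u{\left(z \right)} = -12 + 4 \sqrt{z - 5} = -12 + 4 \sqrt{-5 + z}$)
$R{\left(s \right)} = 12 - 4 i \sqrt{2}$ ($R{\left(s \right)} = - (-12 + 4 \sqrt{-5 + 3}) = - (-12 + 4 \sqrt{-2}) = - (-12 + 4 i \sqrt{2}) = 12 - 4 i \sqrt{2}$)
$O{\left(Q \right)} = 80$ ($O{\left(Q \right)} = Q - \left(-80 + Q\right) = 80$)
$x{\left(-156,-141 \right)} - O{\left(R{\left(8 \right)} \right)} = \frac{1}{-200 - 141} - 80 = \frac{1}{-341} - 80 = - \frac{1}{341} - 80 = - \frac{27281}{341}$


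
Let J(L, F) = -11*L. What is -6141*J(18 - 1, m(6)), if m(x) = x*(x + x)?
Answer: 1148367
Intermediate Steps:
m(x) = 2*x² (m(x) = x*(2*x) = 2*x²)
-6141*J(18 - 1, m(6)) = -(-67551)*(18 - 1) = -(-67551)*17 = -6141*(-187) = 1148367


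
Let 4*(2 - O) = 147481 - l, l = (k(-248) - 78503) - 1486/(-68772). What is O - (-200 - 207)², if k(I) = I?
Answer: -30562963777/137544 ≈ -2.2221e+5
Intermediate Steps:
l = -2707931143/34386 (l = (-248 - 78503) - 1486/(-68772) = -78751 - 1486*(-1/68772) = -78751 + 743/34386 = -2707931143/34386 ≈ -78751.)
O = -7778937721/137544 (O = 2 - (147481 - 1*(-2707931143/34386))/4 = 2 - (147481 + 2707931143/34386)/4 = 2 - ¼*7779212809/34386 = 2 - 7779212809/137544 = -7778937721/137544 ≈ -56556.)
O - (-200 - 207)² = -7778937721/137544 - (-200 - 207)² = -7778937721/137544 - 1*(-407)² = -7778937721/137544 - 1*165649 = -7778937721/137544 - 165649 = -30562963777/137544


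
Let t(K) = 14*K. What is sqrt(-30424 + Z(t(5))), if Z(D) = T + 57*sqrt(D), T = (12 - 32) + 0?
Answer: sqrt(-30444 + 57*sqrt(70)) ≈ 173.11*I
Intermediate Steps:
T = -20 (T = -20 + 0 = -20)
Z(D) = -20 + 57*sqrt(D)
sqrt(-30424 + Z(t(5))) = sqrt(-30424 + (-20 + 57*sqrt(14*5))) = sqrt(-30424 + (-20 + 57*sqrt(70))) = sqrt(-30444 + 57*sqrt(70))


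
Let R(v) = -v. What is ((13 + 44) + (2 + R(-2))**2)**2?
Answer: 5329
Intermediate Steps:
((13 + 44) + (2 + R(-2))**2)**2 = ((13 + 44) + (2 - 1*(-2))**2)**2 = (57 + (2 + 2)**2)**2 = (57 + 4**2)**2 = (57 + 16)**2 = 73**2 = 5329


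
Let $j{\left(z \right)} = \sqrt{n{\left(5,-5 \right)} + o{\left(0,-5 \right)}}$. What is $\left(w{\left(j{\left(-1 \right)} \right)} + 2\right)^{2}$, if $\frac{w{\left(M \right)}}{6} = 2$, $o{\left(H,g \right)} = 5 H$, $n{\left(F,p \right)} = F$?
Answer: $196$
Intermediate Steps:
$j{\left(z \right)} = \sqrt{5}$ ($j{\left(z \right)} = \sqrt{5 + 5 \cdot 0} = \sqrt{5 + 0} = \sqrt{5}$)
$w{\left(M \right)} = 12$ ($w{\left(M \right)} = 6 \cdot 2 = 12$)
$\left(w{\left(j{\left(-1 \right)} \right)} + 2\right)^{2} = \left(12 + 2\right)^{2} = 14^{2} = 196$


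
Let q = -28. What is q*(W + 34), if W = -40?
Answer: 168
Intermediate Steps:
q*(W + 34) = -28*(-40 + 34) = -28*(-6) = 168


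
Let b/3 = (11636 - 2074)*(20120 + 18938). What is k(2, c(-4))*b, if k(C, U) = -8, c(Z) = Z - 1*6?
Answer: -8963342304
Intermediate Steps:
c(Z) = -6 + Z (c(Z) = Z - 6 = -6 + Z)
b = 1120417788 (b = 3*((11636 - 2074)*(20120 + 18938)) = 3*(9562*39058) = 3*373472596 = 1120417788)
k(2, c(-4))*b = -8*1120417788 = -8963342304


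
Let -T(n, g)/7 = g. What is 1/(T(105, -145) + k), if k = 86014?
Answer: 1/87029 ≈ 1.1490e-5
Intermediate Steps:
T(n, g) = -7*g
1/(T(105, -145) + k) = 1/(-7*(-145) + 86014) = 1/(1015 + 86014) = 1/87029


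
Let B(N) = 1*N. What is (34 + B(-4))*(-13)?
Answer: -390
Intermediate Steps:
B(N) = N
(34 + B(-4))*(-13) = (34 - 4)*(-13) = 30*(-13) = -390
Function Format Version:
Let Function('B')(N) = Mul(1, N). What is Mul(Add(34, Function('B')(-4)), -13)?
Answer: -390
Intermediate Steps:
Function('B')(N) = N
Mul(Add(34, Function('B')(-4)), -13) = Mul(Add(34, -4), -13) = Mul(30, -13) = -390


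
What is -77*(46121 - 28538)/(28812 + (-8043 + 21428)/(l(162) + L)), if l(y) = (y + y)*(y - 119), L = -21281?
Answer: -9949744959/211726003 ≈ -46.993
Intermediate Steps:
l(y) = 2*y*(-119 + y) (l(y) = (2*y)*(-119 + y) = 2*y*(-119 + y))
-77*(46121 - 28538)/(28812 + (-8043 + 21428)/(l(162) + L)) = -77*(46121 - 28538)/(28812 + (-8043 + 21428)/(2*162*(-119 + 162) - 21281)) = -1353891/(28812 + 13385/(2*162*43 - 21281)) = -1353891/(28812 + 13385/(13932 - 21281)) = -1353891/(28812 + 13385/(-7349)) = -1353891/(28812 + 13385*(-1/7349)) = -1353891/(28812 - 13385/7349) = -1353891/211726003/7349 = -1353891*7349/211726003 = -77*129217467/211726003 = -9949744959/211726003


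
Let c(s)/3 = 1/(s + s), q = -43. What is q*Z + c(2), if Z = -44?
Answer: 7571/4 ≈ 1892.8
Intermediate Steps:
c(s) = 3/(2*s) (c(s) = 3/(s + s) = 3/((2*s)) = 3*(1/(2*s)) = 3/(2*s))
q*Z + c(2) = -43*(-44) + (3/2)/2 = 1892 + (3/2)*(½) = 1892 + ¾ = 7571/4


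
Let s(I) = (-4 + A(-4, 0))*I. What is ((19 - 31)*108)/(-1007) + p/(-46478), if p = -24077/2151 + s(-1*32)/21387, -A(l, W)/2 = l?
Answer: 923852764656715/717704926366734 ≈ 1.2872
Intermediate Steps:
A(l, W) = -2*l
s(I) = 4*I (s(I) = (-4 - 2*(-4))*I = (-4 + 8)*I = 4*I)
p = -171736709/15334479 (p = -24077/2151 + (4*(-1*32))/21387 = -24077*1/2151 + (4*(-32))*(1/21387) = -24077/2151 - 128*1/21387 = -24077/2151 - 128/21387 = -171736709/15334479 ≈ -11.199)
((19 - 31)*108)/(-1007) + p/(-46478) = ((19 - 31)*108)/(-1007) - 171736709/15334479/(-46478) = -12*108*(-1/1007) - 171736709/15334479*(-1/46478) = -1296*(-1/1007) + 171736709/712715914962 = 1296/1007 + 171736709/712715914962 = 923852764656715/717704926366734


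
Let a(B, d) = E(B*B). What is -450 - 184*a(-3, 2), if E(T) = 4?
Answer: -1186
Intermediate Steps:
a(B, d) = 4
-450 - 184*a(-3, 2) = -450 - 184*4 = -450 - 736 = -1186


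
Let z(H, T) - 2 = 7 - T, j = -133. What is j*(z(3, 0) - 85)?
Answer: 10108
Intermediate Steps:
z(H, T) = 9 - T (z(H, T) = 2 + (7 - T) = 9 - T)
j*(z(3, 0) - 85) = -133*((9 - 1*0) - 85) = -133*((9 + 0) - 85) = -133*(9 - 85) = -133*(-76) = 10108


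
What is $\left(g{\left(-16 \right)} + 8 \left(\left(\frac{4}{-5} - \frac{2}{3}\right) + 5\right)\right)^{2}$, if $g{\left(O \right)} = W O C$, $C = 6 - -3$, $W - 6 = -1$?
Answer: $\frac{107661376}{225} \approx 4.785 \cdot 10^{5}$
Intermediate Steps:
$W = 5$ ($W = 6 - 1 = 5$)
$C = 9$ ($C = 6 + 3 = 9$)
$g{\left(O \right)} = 45 O$ ($g{\left(O \right)} = 5 O 9 = 45 O$)
$\left(g{\left(-16 \right)} + 8 \left(\left(\frac{4}{-5} - \frac{2}{3}\right) + 5\right)\right)^{2} = \left(45 \left(-16\right) + 8 \left(\left(\frac{4}{-5} - \frac{2}{3}\right) + 5\right)\right)^{2} = \left(-720 + 8 \left(\left(4 \left(- \frac{1}{5}\right) - \frac{2}{3}\right) + 5\right)\right)^{2} = \left(-720 + 8 \left(\left(- \frac{4}{5} - \frac{2}{3}\right) + 5\right)\right)^{2} = \left(-720 + 8 \left(- \frac{22}{15} + 5\right)\right)^{2} = \left(-720 + 8 \cdot \frac{53}{15}\right)^{2} = \left(-720 + \frac{424}{15}\right)^{2} = \left(- \frac{10376}{15}\right)^{2} = \frac{107661376}{225}$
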